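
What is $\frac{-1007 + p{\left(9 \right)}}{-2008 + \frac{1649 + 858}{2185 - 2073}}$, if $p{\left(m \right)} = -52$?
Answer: $\frac{118608}{222389} \approx 0.53334$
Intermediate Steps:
$\frac{-1007 + p{\left(9 \right)}}{-2008 + \frac{1649 + 858}{2185 - 2073}} = \frac{-1007 - 52}{-2008 + \frac{1649 + 858}{2185 - 2073}} = - \frac{1059}{-2008 + \frac{2507}{112}} = - \frac{1059}{- \frac{222389}{112}} = \left(-1059\right) \left(- \frac{112}{222389}\right) = \frac{118608}{222389}$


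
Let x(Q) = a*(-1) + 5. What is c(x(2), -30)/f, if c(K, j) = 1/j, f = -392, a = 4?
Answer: 1/11760 ≈ 8.5034e-5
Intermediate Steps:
x(Q) = 1 (x(Q) = 4*(-1) + 5 = -4 + 5 = 1)
c(x(2), -30)/f = 1/(-30*(-392)) = -1/30*(-1/392) = 1/11760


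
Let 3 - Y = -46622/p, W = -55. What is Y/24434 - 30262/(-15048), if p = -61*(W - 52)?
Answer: 63515811985/31577182164 ≈ 2.0114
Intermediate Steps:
p = 6527 (p = -61*(-55 - 52) = -61*(-107) = 6527)
Y = 66203/6527 (Y = 3 - (-46622)/6527 = 3 - 1*(-46622/6527) = 3 + 46622/6527 = 66203/6527 ≈ 10.143)
Y/24434 - 30262/(-15048) = (66203/6527)/24434 - 30262/(-15048) = (66203/6527)*(1/24434) - 30262*(-1/15048) = 66203/159480718 + 15131/7524 = 63515811985/31577182164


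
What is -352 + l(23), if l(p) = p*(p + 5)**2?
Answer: 17680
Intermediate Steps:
l(p) = p*(5 + p)**2
-352 + l(23) = -352 + 23*(5 + 23)**2 = -352 + 23*28**2 = -352 + 23*784 = -352 + 18032 = 17680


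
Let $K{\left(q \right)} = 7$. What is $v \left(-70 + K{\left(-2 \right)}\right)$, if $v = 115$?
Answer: $-7245$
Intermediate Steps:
$v \left(-70 + K{\left(-2 \right)}\right) = 115 \left(-70 + 7\right) = 115 \left(-63\right) = -7245$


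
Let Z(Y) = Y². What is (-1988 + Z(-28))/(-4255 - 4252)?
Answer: 1204/8507 ≈ 0.14153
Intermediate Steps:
(-1988 + Z(-28))/(-4255 - 4252) = (-1988 + (-28)²)/(-4255 - 4252) = (-1988 + 784)/(-8507) = -1204*(-1/8507) = 1204/8507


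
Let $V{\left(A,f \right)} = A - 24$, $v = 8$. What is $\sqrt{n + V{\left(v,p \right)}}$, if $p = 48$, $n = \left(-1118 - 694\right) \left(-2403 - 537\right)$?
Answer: $4 \sqrt{332954} \approx 2308.1$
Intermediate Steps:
$n = 5327280$ ($n = \left(-1812\right) \left(-2940\right) = 5327280$)
$V{\left(A,f \right)} = -24 + A$ ($V{\left(A,f \right)} = A - 24 = -24 + A$)
$\sqrt{n + V{\left(v,p \right)}} = \sqrt{5327280 + \left(-24 + 8\right)} = \sqrt{5327280 - 16} = \sqrt{5327264} = 4 \sqrt{332954}$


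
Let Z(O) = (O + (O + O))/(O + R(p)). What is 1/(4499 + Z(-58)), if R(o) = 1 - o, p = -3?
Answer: 9/40520 ≈ 0.00022211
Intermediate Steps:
Z(O) = 3*O/(4 + O) (Z(O) = (O + (O + O))/(O + (1 - 1*(-3))) = (O + 2*O)/(O + (1 + 3)) = (3*O)/(O + 4) = (3*O)/(4 + O) = 3*O/(4 + O))
1/(4499 + Z(-58)) = 1/(4499 + 3*(-58)/(4 - 58)) = 1/(4499 + 3*(-58)/(-54)) = 1/(4499 + 3*(-58)*(-1/54)) = 1/(4499 + 29/9) = 1/(40520/9) = 9/40520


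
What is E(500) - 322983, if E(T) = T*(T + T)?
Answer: 177017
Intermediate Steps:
E(T) = 2*T² (E(T) = T*(2*T) = 2*T²)
E(500) - 322983 = 2*500² - 322983 = 2*250000 - 322983 = 500000 - 322983 = 177017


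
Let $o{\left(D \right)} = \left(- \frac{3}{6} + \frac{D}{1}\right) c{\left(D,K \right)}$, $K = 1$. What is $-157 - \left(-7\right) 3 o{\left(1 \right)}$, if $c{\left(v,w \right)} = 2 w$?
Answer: $-136$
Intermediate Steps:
$o{\left(D \right)} = -1 + 2 D$ ($o{\left(D \right)} = \left(- \frac{3}{6} + \frac{D}{1}\right) 2 \cdot 1 = \left(\left(-3\right) \frac{1}{6} + D 1\right) 2 = \left(- \frac{1}{2} + D\right) 2 = -1 + 2 D$)
$-157 - \left(-7\right) 3 o{\left(1 \right)} = -157 - \left(-7\right) 3 \left(-1 + 2 \cdot 1\right) = -157 - - 21 \left(-1 + 2\right) = -157 - \left(-21\right) 1 = -157 - -21 = -157 + 21 = -136$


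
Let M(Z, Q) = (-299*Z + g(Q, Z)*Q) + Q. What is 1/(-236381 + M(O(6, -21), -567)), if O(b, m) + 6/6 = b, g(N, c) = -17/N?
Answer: -1/238460 ≈ -4.1936e-6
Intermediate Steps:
O(b, m) = -1 + b
M(Z, Q) = -17 + Q - 299*Z (M(Z, Q) = (-299*Z + (-17/Q)*Q) + Q = (-299*Z - 17) + Q = (-17 - 299*Z) + Q = -17 + Q - 299*Z)
1/(-236381 + M(O(6, -21), -567)) = 1/(-236381 + (-17 - 567 - 299*(-1 + 6))) = 1/(-236381 + (-17 - 567 - 299*5)) = 1/(-236381 + (-17 - 567 - 1495)) = 1/(-236381 - 2079) = 1/(-238460) = -1/238460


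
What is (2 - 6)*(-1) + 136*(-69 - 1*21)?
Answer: -12236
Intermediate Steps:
(2 - 6)*(-1) + 136*(-69 - 1*21) = -4*(-1) + 136*(-69 - 21) = 4 + 136*(-90) = 4 - 12240 = -12236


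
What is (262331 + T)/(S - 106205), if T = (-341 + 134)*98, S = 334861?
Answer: 242045/228656 ≈ 1.0586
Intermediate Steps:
T = -20286 (T = -207*98 = -20286)
(262331 + T)/(S - 106205) = (262331 - 20286)/(334861 - 106205) = 242045/228656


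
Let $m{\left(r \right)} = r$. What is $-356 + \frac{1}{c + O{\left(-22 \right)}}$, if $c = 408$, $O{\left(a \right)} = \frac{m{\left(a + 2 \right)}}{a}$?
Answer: $- \frac{1601277}{4498} \approx -356.0$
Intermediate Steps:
$O{\left(a \right)} = \frac{2 + a}{a}$ ($O{\left(a \right)} = \frac{a + 2}{a} = \frac{2 + a}{a}$)
$-356 + \frac{1}{c + O{\left(-22 \right)}} = -356 + \frac{1}{408 + \frac{2 - 22}{-22}} = -356 + \frac{1}{408 - - \frac{10}{11}} = -356 + \frac{1}{408 + \frac{10}{11}} = -356 + \frac{1}{\frac{4498}{11}} = -356 + \frac{11}{4498} = - \frac{1601277}{4498}$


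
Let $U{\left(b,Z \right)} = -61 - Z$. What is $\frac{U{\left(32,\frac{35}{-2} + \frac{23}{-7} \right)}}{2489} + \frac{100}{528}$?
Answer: $\frac{398417}{2299836} \approx 0.17324$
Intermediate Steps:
$\frac{U{\left(32,\frac{35}{-2} + \frac{23}{-7} \right)}}{2489} + \frac{100}{528} = \frac{-61 - \left(\frac{35}{-2} + \frac{23}{-7}\right)}{2489} + \frac{100}{528} = \left(-61 - \left(35 \left(- \frac{1}{2}\right) + 23 \left(- \frac{1}{7}\right)\right)\right) \frac{1}{2489} + 100 \cdot \frac{1}{528} = \left(-61 - \left(- \frac{35}{2} - \frac{23}{7}\right)\right) \frac{1}{2489} + \frac{25}{132} = \left(-61 - - \frac{291}{14}\right) \frac{1}{2489} + \frac{25}{132} = \left(-61 + \frac{291}{14}\right) \frac{1}{2489} + \frac{25}{132} = \left(- \frac{563}{14}\right) \frac{1}{2489} + \frac{25}{132} = - \frac{563}{34846} + \frac{25}{132} = \frac{398417}{2299836}$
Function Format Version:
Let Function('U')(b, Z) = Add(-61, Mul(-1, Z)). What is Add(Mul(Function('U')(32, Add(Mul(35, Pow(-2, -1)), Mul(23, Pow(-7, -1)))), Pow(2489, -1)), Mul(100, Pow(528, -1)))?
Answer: Rational(398417, 2299836) ≈ 0.17324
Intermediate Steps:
Add(Mul(Function('U')(32, Add(Mul(35, Pow(-2, -1)), Mul(23, Pow(-7, -1)))), Pow(2489, -1)), Mul(100, Pow(528, -1))) = Add(Mul(Add(-61, Mul(-1, Add(Mul(35, Pow(-2, -1)), Mul(23, Pow(-7, -1))))), Pow(2489, -1)), Mul(100, Pow(528, -1))) = Add(Mul(Add(-61, Mul(-1, Add(Mul(35, Rational(-1, 2)), Mul(23, Rational(-1, 7))))), Rational(1, 2489)), Mul(100, Rational(1, 528))) = Add(Mul(Add(-61, Mul(-1, Add(Rational(-35, 2), Rational(-23, 7)))), Rational(1, 2489)), Rational(25, 132)) = Add(Mul(Add(-61, Mul(-1, Rational(-291, 14))), Rational(1, 2489)), Rational(25, 132)) = Add(Mul(Add(-61, Rational(291, 14)), Rational(1, 2489)), Rational(25, 132)) = Add(Mul(Rational(-563, 14), Rational(1, 2489)), Rational(25, 132)) = Add(Rational(-563, 34846), Rational(25, 132)) = Rational(398417, 2299836)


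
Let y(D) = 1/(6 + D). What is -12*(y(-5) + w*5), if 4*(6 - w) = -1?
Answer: -387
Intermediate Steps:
w = 25/4 (w = 6 - ¼*(-1) = 6 + ¼ = 25/4 ≈ 6.2500)
-12*(y(-5) + w*5) = -12*(1/(6 - 5) + (25/4)*5) = -12*(1/1 + 125/4) = -12*(1 + 125/4) = -12*129/4 = -387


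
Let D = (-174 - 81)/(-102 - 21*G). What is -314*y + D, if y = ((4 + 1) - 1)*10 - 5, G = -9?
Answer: -318795/29 ≈ -10993.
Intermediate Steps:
y = 35 (y = (5 - 1)*10 - 5 = 4*10 - 5 = 40 - 5 = 35)
D = -85/29 (D = (-174 - 81)/(-102 - 21*(-9)) = -255/(-102 + 189) = -255/87 = -255*1/87 = -85/29 ≈ -2.9310)
-314*y + D = -314*35 - 85/29 = -10990 - 85/29 = -318795/29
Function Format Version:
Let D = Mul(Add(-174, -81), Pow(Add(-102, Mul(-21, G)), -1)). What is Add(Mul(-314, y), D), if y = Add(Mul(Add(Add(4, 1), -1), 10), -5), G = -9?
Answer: Rational(-318795, 29) ≈ -10993.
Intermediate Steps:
y = 35 (y = Add(Mul(Add(5, -1), 10), -5) = Add(Mul(4, 10), -5) = Add(40, -5) = 35)
D = Rational(-85, 29) (D = Mul(Add(-174, -81), Pow(Add(-102, Mul(-21, -9)), -1)) = Mul(-255, Pow(Add(-102, 189), -1)) = Mul(-255, Pow(87, -1)) = Mul(-255, Rational(1, 87)) = Rational(-85, 29) ≈ -2.9310)
Add(Mul(-314, y), D) = Add(Mul(-314, 35), Rational(-85, 29)) = Add(-10990, Rational(-85, 29)) = Rational(-318795, 29)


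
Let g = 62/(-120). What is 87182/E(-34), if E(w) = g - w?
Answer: 5230920/2009 ≈ 2603.7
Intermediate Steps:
g = -31/60 (g = 62*(-1/120) = -31/60 ≈ -0.51667)
E(w) = -31/60 - w
87182/E(-34) = 87182/(-31/60 - 1*(-34)) = 87182/(-31/60 + 34) = 87182/(2009/60) = 87182*(60/2009) = 5230920/2009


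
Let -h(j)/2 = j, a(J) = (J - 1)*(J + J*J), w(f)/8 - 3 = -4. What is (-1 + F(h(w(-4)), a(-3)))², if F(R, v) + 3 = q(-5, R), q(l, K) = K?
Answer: 144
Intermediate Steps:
w(f) = -8 (w(f) = 24 + 8*(-4) = 24 - 32 = -8)
a(J) = (-1 + J)*(J + J²)
h(j) = -2*j
F(R, v) = -3 + R
(-1 + F(h(w(-4)), a(-3)))² = (-1 + (-3 - 2*(-8)))² = (-1 + (-3 + 16))² = (-1 + 13)² = 12² = 144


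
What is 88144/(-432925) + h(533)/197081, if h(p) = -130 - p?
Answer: -1038737467/5018899525 ≈ -0.20697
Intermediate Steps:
88144/(-432925) + h(533)/197081 = 88144/(-432925) + (-130 - 1*533)/197081 = 88144*(-1/432925) + (-130 - 533)*(1/197081) = -88144/432925 - 663*1/197081 = -88144/432925 - 39/11593 = -1038737467/5018899525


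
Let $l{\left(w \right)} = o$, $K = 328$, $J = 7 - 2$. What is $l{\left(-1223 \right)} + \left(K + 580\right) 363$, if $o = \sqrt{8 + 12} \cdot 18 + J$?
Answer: $329609 + 36 \sqrt{5} \approx 3.2969 \cdot 10^{5}$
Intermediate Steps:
$J = 5$
$o = 5 + 36 \sqrt{5}$ ($o = \sqrt{8 + 12} \cdot 18 + 5 = \sqrt{20} \cdot 18 + 5 = 2 \sqrt{5} \cdot 18 + 5 = 36 \sqrt{5} + 5 = 5 + 36 \sqrt{5} \approx 85.498$)
$l{\left(w \right)} = 5 + 36 \sqrt{5}$
$l{\left(-1223 \right)} + \left(K + 580\right) 363 = \left(5 + 36 \sqrt{5}\right) + \left(328 + 580\right) 363 = \left(5 + 36 \sqrt{5}\right) + 908 \cdot 363 = \left(5 + 36 \sqrt{5}\right) + 329604 = 329609 + 36 \sqrt{5}$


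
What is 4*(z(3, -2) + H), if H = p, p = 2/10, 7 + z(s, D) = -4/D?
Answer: -96/5 ≈ -19.200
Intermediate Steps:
z(s, D) = -7 - 4/D
p = 1/5 (p = 2*(1/10) = 1/5 ≈ 0.20000)
H = 1/5 ≈ 0.20000
4*(z(3, -2) + H) = 4*((-7 - 4/(-2)) + 1/5) = 4*((-7 - 4*(-1/2)) + 1/5) = 4*((-7 + 2) + 1/5) = 4*(-5 + 1/5) = 4*(-24/5) = -96/5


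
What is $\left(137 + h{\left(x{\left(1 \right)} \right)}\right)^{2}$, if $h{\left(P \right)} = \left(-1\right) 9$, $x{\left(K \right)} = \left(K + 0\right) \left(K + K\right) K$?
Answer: $16384$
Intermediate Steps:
$x{\left(K \right)} = 2 K^{3}$ ($x{\left(K \right)} = K 2 K K = 2 K^{2} K = 2 K^{3}$)
$h{\left(P \right)} = -9$
$\left(137 + h{\left(x{\left(1 \right)} \right)}\right)^{2} = \left(137 - 9\right)^{2} = 128^{2} = 16384$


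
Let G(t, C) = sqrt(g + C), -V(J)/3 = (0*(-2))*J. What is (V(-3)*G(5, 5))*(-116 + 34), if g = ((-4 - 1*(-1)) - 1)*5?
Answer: 0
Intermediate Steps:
g = -20 (g = ((-4 + 1) - 1)*5 = (-3 - 1)*5 = -4*5 = -20)
V(J) = 0 (V(J) = -3*0*(-2)*J = -0*J = -3*0 = 0)
G(t, C) = sqrt(-20 + C)
(V(-3)*G(5, 5))*(-116 + 34) = (0*sqrt(-20 + 5))*(-116 + 34) = (0*sqrt(-15))*(-82) = (0*(I*sqrt(15)))*(-82) = 0*(-82) = 0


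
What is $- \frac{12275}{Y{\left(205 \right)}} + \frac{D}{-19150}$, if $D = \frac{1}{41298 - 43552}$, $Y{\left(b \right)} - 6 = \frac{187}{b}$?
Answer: $- \frac{108617062136083}{61163529700} \approx -1775.8$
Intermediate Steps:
$Y{\left(b \right)} = 6 + \frac{187}{b}$
$D = - \frac{1}{2254}$ ($D = \frac{1}{-2254} = - \frac{1}{2254} \approx -0.00044366$)
$- \frac{12275}{Y{\left(205 \right)}} + \frac{D}{-19150} = - \frac{12275}{6 + \frac{187}{205}} - \frac{1}{2254 \left(-19150\right)} = - \frac{12275}{6 + 187 \cdot \frac{1}{205}} - - \frac{1}{43164100} = - \frac{12275}{6 + \frac{187}{205}} + \frac{1}{43164100} = - \frac{12275}{\frac{1417}{205}} + \frac{1}{43164100} = \left(-12275\right) \frac{205}{1417} + \frac{1}{43164100} = - \frac{2516375}{1417} + \frac{1}{43164100} = - \frac{108617062136083}{61163529700}$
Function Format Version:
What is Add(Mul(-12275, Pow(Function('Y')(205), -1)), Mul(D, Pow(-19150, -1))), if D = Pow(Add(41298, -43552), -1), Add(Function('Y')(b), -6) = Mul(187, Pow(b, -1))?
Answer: Rational(-108617062136083, 61163529700) ≈ -1775.8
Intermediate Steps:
Function('Y')(b) = Add(6, Mul(187, Pow(b, -1)))
D = Rational(-1, 2254) (D = Pow(-2254, -1) = Rational(-1, 2254) ≈ -0.00044366)
Add(Mul(-12275, Pow(Function('Y')(205), -1)), Mul(D, Pow(-19150, -1))) = Add(Mul(-12275, Pow(Add(6, Mul(187, Pow(205, -1))), -1)), Mul(Rational(-1, 2254), Pow(-19150, -1))) = Add(Mul(-12275, Pow(Add(6, Mul(187, Rational(1, 205))), -1)), Mul(Rational(-1, 2254), Rational(-1, 19150))) = Add(Mul(-12275, Pow(Add(6, Rational(187, 205)), -1)), Rational(1, 43164100)) = Add(Mul(-12275, Pow(Rational(1417, 205), -1)), Rational(1, 43164100)) = Add(Mul(-12275, Rational(205, 1417)), Rational(1, 43164100)) = Add(Rational(-2516375, 1417), Rational(1, 43164100)) = Rational(-108617062136083, 61163529700)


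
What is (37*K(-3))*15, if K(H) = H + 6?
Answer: 1665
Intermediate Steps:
K(H) = 6 + H
(37*K(-3))*15 = (37*(6 - 3))*15 = (37*3)*15 = 111*15 = 1665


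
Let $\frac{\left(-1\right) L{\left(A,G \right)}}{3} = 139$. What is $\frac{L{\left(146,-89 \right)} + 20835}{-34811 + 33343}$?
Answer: $- \frac{10209}{734} \approx -13.909$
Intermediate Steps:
$L{\left(A,G \right)} = -417$ ($L{\left(A,G \right)} = \left(-3\right) 139 = -417$)
$\frac{L{\left(146,-89 \right)} + 20835}{-34811 + 33343} = \frac{-417 + 20835}{-34811 + 33343} = \frac{20418}{-1468} = 20418 \left(- \frac{1}{1468}\right) = - \frac{10209}{734}$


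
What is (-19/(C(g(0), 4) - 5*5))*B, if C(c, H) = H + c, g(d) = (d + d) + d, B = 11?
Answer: 209/21 ≈ 9.9524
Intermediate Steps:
g(d) = 3*d (g(d) = 2*d + d = 3*d)
(-19/(C(g(0), 4) - 5*5))*B = (-19/((4 + 3*0) - 5*5))*11 = (-19/((4 + 0) - 25))*11 = (-19/(4 - 25))*11 = (-19/(-21))*11 = -1/21*(-19)*11 = (19/21)*11 = 209/21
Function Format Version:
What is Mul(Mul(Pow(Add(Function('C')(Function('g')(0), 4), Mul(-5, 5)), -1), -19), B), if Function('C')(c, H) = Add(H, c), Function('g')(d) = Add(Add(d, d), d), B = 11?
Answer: Rational(209, 21) ≈ 9.9524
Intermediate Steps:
Function('g')(d) = Mul(3, d) (Function('g')(d) = Add(Mul(2, d), d) = Mul(3, d))
Mul(Mul(Pow(Add(Function('C')(Function('g')(0), 4), Mul(-5, 5)), -1), -19), B) = Mul(Mul(Pow(Add(Add(4, Mul(3, 0)), Mul(-5, 5)), -1), -19), 11) = Mul(Mul(Pow(Add(Add(4, 0), -25), -1), -19), 11) = Mul(Mul(Pow(Add(4, -25), -1), -19), 11) = Mul(Mul(Pow(-21, -1), -19), 11) = Mul(Mul(Rational(-1, 21), -19), 11) = Mul(Rational(19, 21), 11) = Rational(209, 21)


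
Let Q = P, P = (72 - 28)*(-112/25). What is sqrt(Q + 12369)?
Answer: sqrt(304297)/5 ≈ 110.33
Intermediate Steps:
P = -4928/25 (P = 44*(-112*1/25) = 44*(-112/25) = -4928/25 ≈ -197.12)
Q = -4928/25 ≈ -197.12
sqrt(Q + 12369) = sqrt(-4928/25 + 12369) = sqrt(304297/25) = sqrt(304297)/5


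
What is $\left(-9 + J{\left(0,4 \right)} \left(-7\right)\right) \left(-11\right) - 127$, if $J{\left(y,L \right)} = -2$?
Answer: $-182$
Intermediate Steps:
$\left(-9 + J{\left(0,4 \right)} \left(-7\right)\right) \left(-11\right) - 127 = \left(-9 - -14\right) \left(-11\right) - 127 = \left(-9 + 14\right) \left(-11\right) - 127 = 5 \left(-11\right) - 127 = -55 - 127 = -182$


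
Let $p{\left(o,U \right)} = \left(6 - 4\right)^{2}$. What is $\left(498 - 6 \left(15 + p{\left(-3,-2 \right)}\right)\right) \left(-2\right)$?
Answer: $-768$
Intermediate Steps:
$p{\left(o,U \right)} = 4$ ($p{\left(o,U \right)} = 2^{2} = 4$)
$\left(498 - 6 \left(15 + p{\left(-3,-2 \right)}\right)\right) \left(-2\right) = \left(498 - 6 \left(15 + 4\right)\right) \left(-2\right) = \left(498 - 6 \cdot 19\right) \left(-2\right) = \left(498 - 114\right) \left(-2\right) = 384 \left(-2\right) = -768$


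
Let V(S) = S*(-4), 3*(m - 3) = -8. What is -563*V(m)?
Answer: 2252/3 ≈ 750.67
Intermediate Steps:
m = 1/3 (m = 3 + (1/3)*(-8) = 3 - 8/3 = 1/3 ≈ 0.33333)
V(S) = -4*S
-563*V(m) = -(-2252)/3 = -563*(-4/3) = 2252/3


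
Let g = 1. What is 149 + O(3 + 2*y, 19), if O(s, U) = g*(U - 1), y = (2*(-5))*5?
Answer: 167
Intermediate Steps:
y = -50 (y = -10*5 = -50)
O(s, U) = -1 + U (O(s, U) = 1*(U - 1) = 1*(-1 + U) = -1 + U)
149 + O(3 + 2*y, 19) = 149 + (-1 + 19) = 149 + 18 = 167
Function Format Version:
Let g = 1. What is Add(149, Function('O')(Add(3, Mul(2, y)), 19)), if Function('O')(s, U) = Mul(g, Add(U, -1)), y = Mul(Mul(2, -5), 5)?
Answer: 167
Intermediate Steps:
y = -50 (y = Mul(-10, 5) = -50)
Function('O')(s, U) = Add(-1, U) (Function('O')(s, U) = Mul(1, Add(U, -1)) = Mul(1, Add(-1, U)) = Add(-1, U))
Add(149, Function('O')(Add(3, Mul(2, y)), 19)) = Add(149, Add(-1, 19)) = Add(149, 18) = 167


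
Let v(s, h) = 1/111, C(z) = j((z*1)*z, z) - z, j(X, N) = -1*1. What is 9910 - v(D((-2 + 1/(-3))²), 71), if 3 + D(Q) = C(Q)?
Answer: 1100009/111 ≈ 9910.0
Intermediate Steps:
j(X, N) = -1
C(z) = -1 - z
D(Q) = -4 - Q (D(Q) = -3 + (-1 - Q) = -4 - Q)
v(s, h) = 1/111
9910 - v(D((-2 + 1/(-3))²), 71) = 9910 - 1*1/111 = 9910 - 1/111 = 1100009/111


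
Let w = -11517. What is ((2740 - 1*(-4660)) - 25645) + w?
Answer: -29762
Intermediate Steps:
((2740 - 1*(-4660)) - 25645) + w = ((2740 - 1*(-4660)) - 25645) - 11517 = ((2740 + 4660) - 25645) - 11517 = (7400 - 25645) - 11517 = -18245 - 11517 = -29762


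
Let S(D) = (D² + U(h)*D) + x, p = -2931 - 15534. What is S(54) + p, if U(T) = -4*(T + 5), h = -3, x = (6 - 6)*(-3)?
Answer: -15981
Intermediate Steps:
x = 0 (x = 0*(-3) = 0)
U(T) = -20 - 4*T (U(T) = -4*(5 + T) = -20 - 4*T)
p = -18465
S(D) = D² - 8*D (S(D) = (D² + (-20 - 4*(-3))*D) + 0 = (D² + (-20 + 12)*D) + 0 = (D² - 8*D) + 0 = D² - 8*D)
S(54) + p = 54*(-8 + 54) - 18465 = 54*46 - 18465 = 2484 - 18465 = -15981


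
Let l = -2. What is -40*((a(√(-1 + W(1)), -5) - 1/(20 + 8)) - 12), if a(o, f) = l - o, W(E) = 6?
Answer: 3930/7 + 40*√5 ≈ 650.87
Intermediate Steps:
a(o, f) = -2 - o
-40*((a(√(-1 + W(1)), -5) - 1/(20 + 8)) - 12) = -40*(((-2 - √(-1 + 6)) - 1/(20 + 8)) - 12) = -40*(((-2 - √5) - 1/28) - 12) = -40*((-57/28 - √5) - 12) = -40*(-393/28 - √5) = 3930/7 + 40*√5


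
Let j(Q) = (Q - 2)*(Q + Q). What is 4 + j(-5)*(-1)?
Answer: -66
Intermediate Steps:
j(Q) = 2*Q*(-2 + Q) (j(Q) = (-2 + Q)*(2*Q) = 2*Q*(-2 + Q))
4 + j(-5)*(-1) = 4 + (2*(-5)*(-2 - 5))*(-1) = 4 + (2*(-5)*(-7))*(-1) = 4 + 70*(-1) = 4 - 70 = -66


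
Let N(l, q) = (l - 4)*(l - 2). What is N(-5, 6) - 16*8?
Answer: -65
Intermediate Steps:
N(l, q) = (-4 + l)*(-2 + l)
N(-5, 6) - 16*8 = (8 + (-5)² - 6*(-5)) - 16*8 = (8 + 25 + 30) - 128 = 63 - 128 = -65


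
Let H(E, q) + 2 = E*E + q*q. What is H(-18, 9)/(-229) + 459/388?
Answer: -51253/88852 ≈ -0.57684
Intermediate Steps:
H(E, q) = -2 + E**2 + q**2 (H(E, q) = -2 + (E*E + q*q) = -2 + (E**2 + q**2) = -2 + E**2 + q**2)
H(-18, 9)/(-229) + 459/388 = (-2 + (-18)**2 + 9**2)/(-229) + 459/388 = (-2 + 324 + 81)*(-1/229) + 459*(1/388) = 403*(-1/229) + 459/388 = -403/229 + 459/388 = -51253/88852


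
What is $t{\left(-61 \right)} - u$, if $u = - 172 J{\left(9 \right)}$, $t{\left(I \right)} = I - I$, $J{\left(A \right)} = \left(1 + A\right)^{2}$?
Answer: $17200$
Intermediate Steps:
$t{\left(I \right)} = 0$
$u = -17200$ ($u = - 172 \left(1 + 9\right)^{2} = - 172 \cdot 10^{2} = \left(-172\right) 100 = -17200$)
$t{\left(-61 \right)} - u = 0 - -17200 = 0 + 17200 = 17200$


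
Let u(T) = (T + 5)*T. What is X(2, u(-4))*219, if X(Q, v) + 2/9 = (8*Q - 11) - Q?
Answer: 1825/3 ≈ 608.33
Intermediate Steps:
u(T) = T*(5 + T) (u(T) = (5 + T)*T = T*(5 + T))
X(Q, v) = -101/9 + 7*Q (X(Q, v) = -2/9 + ((8*Q - 11) - Q) = -2/9 + ((-11 + 8*Q) - Q) = -2/9 + (-11 + 7*Q) = -101/9 + 7*Q)
X(2, u(-4))*219 = (-101/9 + 7*2)*219 = (-101/9 + 14)*219 = (25/9)*219 = 1825/3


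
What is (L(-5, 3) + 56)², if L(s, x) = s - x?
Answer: 2304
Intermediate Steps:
(L(-5, 3) + 56)² = ((-5 - 1*3) + 56)² = ((-5 - 3) + 56)² = (-8 + 56)² = 48² = 2304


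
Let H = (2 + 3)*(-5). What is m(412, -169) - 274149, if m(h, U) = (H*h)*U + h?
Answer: 1466963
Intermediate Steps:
H = -25 (H = 5*(-5) = -25)
m(h, U) = h - 25*U*h (m(h, U) = (-25*h)*U + h = -25*U*h + h = h - 25*U*h)
m(412, -169) - 274149 = 412*(1 - 25*(-169)) - 274149 = 412*(1 + 4225) - 274149 = 412*4226 - 274149 = 1741112 - 274149 = 1466963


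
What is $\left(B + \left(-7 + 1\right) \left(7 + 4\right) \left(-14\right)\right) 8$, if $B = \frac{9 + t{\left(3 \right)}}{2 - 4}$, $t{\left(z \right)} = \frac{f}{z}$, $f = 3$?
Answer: $7352$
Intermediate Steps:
$t{\left(z \right)} = \frac{3}{z}$
$B = -5$ ($B = \frac{9 + \frac{3}{3}}{2 - 4} = \frac{9 + 3 \cdot \frac{1}{3}}{-2} = \left(9 + 1\right) \left(- \frac{1}{2}\right) = 10 \left(- \frac{1}{2}\right) = -5$)
$\left(B + \left(-7 + 1\right) \left(7 + 4\right) \left(-14\right)\right) 8 = \left(-5 + \left(-7 + 1\right) \left(7 + 4\right) \left(-14\right)\right) 8 = \left(-5 + \left(-6\right) 11 \left(-14\right)\right) 8 = \left(-5 - -924\right) 8 = \left(-5 + 924\right) 8 = 919 \cdot 8 = 7352$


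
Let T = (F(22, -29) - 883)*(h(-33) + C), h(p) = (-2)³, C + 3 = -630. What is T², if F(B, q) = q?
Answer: 341747806464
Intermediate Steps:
C = -633 (C = -3 - 630 = -633)
h(p) = -8
T = 584592 (T = (-29 - 883)*(-8 - 633) = -912*(-641) = 584592)
T² = 584592² = 341747806464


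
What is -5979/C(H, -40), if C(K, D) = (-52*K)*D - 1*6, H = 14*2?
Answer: -5979/58234 ≈ -0.10267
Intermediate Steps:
H = 28
C(K, D) = -6 - 52*D*K (C(K, D) = -52*D*K - 6 = -6 - 52*D*K)
-5979/C(H, -40) = -5979/(-6 - 52*(-40)*28) = -5979/(-6 + 58240) = -5979/58234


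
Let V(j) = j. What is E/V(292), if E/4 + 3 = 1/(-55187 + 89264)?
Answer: -102230/2487621 ≈ -0.041095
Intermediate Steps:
E = -408920/34077 (E = -12 + 4/(-55187 + 89264) = -12 + 4/34077 = -408920/34077 ≈ -12.000)
E/V(292) = -408920/34077/292 = -408920/34077*1/292 = -102230/2487621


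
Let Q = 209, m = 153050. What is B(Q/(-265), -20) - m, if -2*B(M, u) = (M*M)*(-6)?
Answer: -10747805207/70225 ≈ -1.5305e+5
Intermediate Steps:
B(M, u) = 3*M² (B(M, u) = -M*M*(-6)/2 = -M²*(-6)/2 = -(-3)*M² = 3*M²)
B(Q/(-265), -20) - m = 3*(209/(-265))² - 1*153050 = 3*(209*(-1/265))² - 153050 = 3*(-209/265)² - 153050 = 3*(43681/70225) - 153050 = 131043/70225 - 153050 = -10747805207/70225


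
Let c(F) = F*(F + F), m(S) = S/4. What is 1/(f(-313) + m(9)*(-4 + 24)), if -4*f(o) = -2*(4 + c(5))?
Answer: 1/72 ≈ 0.013889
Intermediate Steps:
m(S) = S/4 (m(S) = S*(¼) = S/4)
c(F) = 2*F² (c(F) = F*(2*F) = 2*F²)
f(o) = 27 (f(o) = -(-1)*(4 + 2*5²)/2 = -(-1)*(4 + 2*25)/2 = -(-1)*(4 + 50)/2 = -(-1)*54/2 = -¼*(-108) = 27)
1/(f(-313) + m(9)*(-4 + 24)) = 1/(27 + ((¼)*9)*(-4 + 24)) = 1/(27 + (9/4)*20) = 1/(27 + 45) = 1/72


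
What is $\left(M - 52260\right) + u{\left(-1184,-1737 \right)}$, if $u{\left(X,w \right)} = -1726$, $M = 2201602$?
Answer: $2147616$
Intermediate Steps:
$\left(M - 52260\right) + u{\left(-1184,-1737 \right)} = \left(2201602 - 52260\right) - 1726 = 2149342 - 1726 = 2147616$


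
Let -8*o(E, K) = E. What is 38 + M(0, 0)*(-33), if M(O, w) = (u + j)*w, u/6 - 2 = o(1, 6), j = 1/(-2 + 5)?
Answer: 38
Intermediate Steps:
o(E, K) = -E/8
j = ⅓ (j = 1/3 = ⅓ ≈ 0.33333)
u = 45/4 (u = 12 + 6*(-⅛*1) = 12 + 6*(-⅛) = 12 - ¾ = 45/4 ≈ 11.250)
M(O, w) = 139*w/12 (M(O, w) = (45/4 + ⅓)*w = 139*w/12)
38 + M(0, 0)*(-33) = 38 + ((139/12)*0)*(-33) = 38 + 0*(-33) = 38 + 0 = 38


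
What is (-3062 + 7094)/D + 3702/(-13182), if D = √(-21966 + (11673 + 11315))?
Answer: -617/2197 + 288*√1022/73 ≈ 125.84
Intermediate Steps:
D = √1022 (D = √(-21966 + 22988) = √1022 ≈ 31.969)
(-3062 + 7094)/D + 3702/(-13182) = (-3062 + 7094)/(√1022) + 3702/(-13182) = 4032*(√1022/1022) + 3702*(-1/13182) = 288*√1022/73 - 617/2197 = -617/2197 + 288*√1022/73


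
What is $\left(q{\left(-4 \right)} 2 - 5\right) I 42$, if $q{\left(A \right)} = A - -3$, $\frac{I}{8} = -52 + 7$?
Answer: $105840$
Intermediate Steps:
$I = -360$ ($I = 8 \left(-52 + 7\right) = 8 \left(-45\right) = -360$)
$q{\left(A \right)} = 3 + A$ ($q{\left(A \right)} = A + 3 = 3 + A$)
$\left(q{\left(-4 \right)} 2 - 5\right) I 42 = \left(\left(3 - 4\right) 2 - 5\right) \left(-360\right) 42 = \left(\left(-1\right) 2 - 5\right) \left(-360\right) 42 = \left(-2 - 5\right) \left(-360\right) 42 = \left(-7\right) \left(-360\right) 42 = 2520 \cdot 42 = 105840$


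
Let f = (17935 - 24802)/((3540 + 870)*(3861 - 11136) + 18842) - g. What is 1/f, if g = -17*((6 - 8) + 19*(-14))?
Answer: -32063908/146083157981 ≈ -0.00021949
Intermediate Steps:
g = 4556 (g = -17*(-2 - 266) = -17*(-268) = 4556)
f = -146083157981/32063908 (f = (17935 - 24802)/((3540 + 870)*(3861 - 11136) + 18842) - 1*4556 = -6867/(4410*(-7275) + 18842) - 4556 = -6867/(-32082750 + 18842) - 4556 = -6867/(-32063908) - 4556 = -6867*(-1/32063908) - 4556 = 6867/32063908 - 4556 = -146083157981/32063908 ≈ -4556.0)
1/f = 1/(-146083157981/32063908) = -32063908/146083157981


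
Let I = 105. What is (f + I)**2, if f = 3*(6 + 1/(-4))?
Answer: 239121/16 ≈ 14945.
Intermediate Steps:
f = 69/4 (f = 3*(6 - 1/4) = 3*(23/4) = 69/4 ≈ 17.250)
(f + I)**2 = (69/4 + 105)**2 = (489/4)**2 = 239121/16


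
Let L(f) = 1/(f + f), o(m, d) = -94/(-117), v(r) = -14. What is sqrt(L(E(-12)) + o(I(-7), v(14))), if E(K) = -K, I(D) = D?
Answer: sqrt(20566)/156 ≈ 0.91928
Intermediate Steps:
o(m, d) = 94/117 (o(m, d) = -94*(-1/117) = 94/117)
L(f) = 1/(2*f)
sqrt(L(E(-12)) + o(I(-7), v(14))) = sqrt(1/(2*((-1*(-12)))) + 94/117) = sqrt((1/2)/12 + 94/117) = sqrt((1/2)*(1/12) + 94/117) = sqrt(1/24 + 94/117) = sqrt(791/936) = sqrt(20566)/156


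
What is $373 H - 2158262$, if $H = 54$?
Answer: $-2138120$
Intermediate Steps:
$373 H - 2158262 = 373 \cdot 54 - 2158262 = 20142 - 2158262 = -2138120$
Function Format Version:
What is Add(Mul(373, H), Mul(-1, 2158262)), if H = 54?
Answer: -2138120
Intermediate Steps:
Add(Mul(373, H), Mul(-1, 2158262)) = Add(Mul(373, 54), Mul(-1, 2158262)) = Add(20142, -2158262) = -2138120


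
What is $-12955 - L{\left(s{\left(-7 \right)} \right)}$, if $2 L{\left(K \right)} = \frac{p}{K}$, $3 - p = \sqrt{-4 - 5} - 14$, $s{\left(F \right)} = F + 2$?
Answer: $- \frac{129533}{10} - \frac{3 i}{10} \approx -12953.0 - 0.3 i$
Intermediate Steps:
$s{\left(F \right)} = 2 + F$
$p = 17 - 3 i$ ($p = 3 - \left(\sqrt{-4 - 5} - 14\right) = 3 - \left(\sqrt{-9} - 14\right) = 3 - \left(3 i - 14\right) = 3 - \left(-14 + 3 i\right) = 3 + \left(14 - 3 i\right) = 17 - 3 i \approx 17.0 - 3.0 i$)
$L{\left(K \right)} = \frac{17 - 3 i}{2 K}$ ($L{\left(K \right)} = \frac{\left(17 - 3 i\right) \frac{1}{K}}{2} = \frac{\frac{1}{K} \left(17 - 3 i\right)}{2} = \frac{17 - 3 i}{2 K}$)
$-12955 - L{\left(s{\left(-7 \right)} \right)} = -12955 - \frac{17 - 3 i}{2 \left(2 - 7\right)} = -12955 - \frac{17 - 3 i}{2 \left(-5\right)} = -12955 - \frac{1}{2} \left(- \frac{1}{5}\right) \left(17 - 3 i\right) = -12955 - \left(- \frac{17}{10} + \frac{3 i}{10}\right) = -12955 + \left(\frac{17}{10} - \frac{3 i}{10}\right) = - \frac{129533}{10} - \frac{3 i}{10}$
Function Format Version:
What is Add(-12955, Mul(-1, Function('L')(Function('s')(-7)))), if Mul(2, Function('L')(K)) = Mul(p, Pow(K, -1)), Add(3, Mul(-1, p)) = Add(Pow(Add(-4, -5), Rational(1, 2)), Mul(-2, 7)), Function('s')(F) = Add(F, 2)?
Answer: Add(Rational(-129533, 10), Mul(Rational(-3, 10), I)) ≈ Add(-12953., Mul(-0.30000, I))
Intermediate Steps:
Function('s')(F) = Add(2, F)
p = Add(17, Mul(-3, I)) (p = Add(3, Mul(-1, Add(Pow(Add(-4, -5), Rational(1, 2)), Mul(-2, 7)))) = Add(3, Mul(-1, Add(Pow(-9, Rational(1, 2)), -14))) = Add(3, Mul(-1, Add(Mul(3, I), -14))) = Add(3, Mul(-1, Add(-14, Mul(3, I)))) = Add(3, Add(14, Mul(-3, I))) = Add(17, Mul(-3, I)) ≈ Add(17.000, Mul(-3.0000, I)))
Function('L')(K) = Mul(Rational(1, 2), Pow(K, -1), Add(17, Mul(-3, I))) (Function('L')(K) = Mul(Rational(1, 2), Mul(Add(17, Mul(-3, I)), Pow(K, -1))) = Mul(Rational(1, 2), Mul(Pow(K, -1), Add(17, Mul(-3, I)))) = Mul(Rational(1, 2), Pow(K, -1), Add(17, Mul(-3, I))))
Add(-12955, Mul(-1, Function('L')(Function('s')(-7)))) = Add(-12955, Mul(-1, Mul(Rational(1, 2), Pow(Add(2, -7), -1), Add(17, Mul(-3, I))))) = Add(-12955, Mul(-1, Mul(Rational(1, 2), Pow(-5, -1), Add(17, Mul(-3, I))))) = Add(-12955, Mul(-1, Mul(Rational(1, 2), Rational(-1, 5), Add(17, Mul(-3, I))))) = Add(-12955, Mul(-1, Add(Rational(-17, 10), Mul(Rational(3, 10), I)))) = Add(-12955, Add(Rational(17, 10), Mul(Rational(-3, 10), I))) = Add(Rational(-129533, 10), Mul(Rational(-3, 10), I))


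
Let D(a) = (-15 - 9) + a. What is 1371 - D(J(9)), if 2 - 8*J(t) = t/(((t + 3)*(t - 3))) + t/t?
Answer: 89273/64 ≈ 1394.9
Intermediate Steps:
J(t) = ⅛ - t/(8*(-3 + t)*(3 + t)) (J(t) = ¼ - (t/(((t + 3)*(t - 3))) + t/t)/8 = ¼ - (t/(((3 + t)*(-3 + t))) + 1)/8 = ¼ - (t/(((-3 + t)*(3 + t))) + 1)/8 = ¼ - (t*(1/((-3 + t)*(3 + t))) + 1)/8 = ¼ - (t/((-3 + t)*(3 + t)) + 1)/8 = ¼ - (1 + t/((-3 + t)*(3 + t)))/8 = ¼ + (-⅛ - t/(8*(-3 + t)*(3 + t))) = ⅛ - t/(8*(-3 + t)*(3 + t)))
D(a) = -24 + a
1371 - D(J(9)) = 1371 - (-24 + (-9 + 9² - 1*9)/(8*(-9 + 9²))) = 1371 - (-24 + (-9 + 81 - 9)/(8*(-9 + 81))) = 1371 - (-24 + (⅛)*63/72) = 1371 - (-24 + (⅛)*(1/72)*63) = 1371 - (-24 + 7/64) = 1371 - 1*(-1529/64) = 1371 + 1529/64 = 89273/64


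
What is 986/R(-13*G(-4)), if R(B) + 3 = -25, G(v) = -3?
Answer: -493/14 ≈ -35.214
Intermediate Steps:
R(B) = -28 (R(B) = -3 - 25 = -28)
986/R(-13*G(-4)) = 986/(-28) = 986*(-1/28) = -493/14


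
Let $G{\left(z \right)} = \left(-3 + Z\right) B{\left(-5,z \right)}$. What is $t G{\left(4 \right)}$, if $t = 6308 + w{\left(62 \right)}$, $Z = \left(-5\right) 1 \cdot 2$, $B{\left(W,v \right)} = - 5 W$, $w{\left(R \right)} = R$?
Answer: $-2070250$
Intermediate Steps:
$Z = -10$ ($Z = \left(-5\right) 2 = -10$)
$t = 6370$ ($t = 6308 + 62 = 6370$)
$G{\left(z \right)} = -325$ ($G{\left(z \right)} = \left(-3 - 10\right) \left(\left(-5\right) \left(-5\right)\right) = \left(-13\right) 25 = -325$)
$t G{\left(4 \right)} = 6370 \left(-325\right) = -2070250$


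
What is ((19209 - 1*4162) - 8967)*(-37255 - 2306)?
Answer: -240530880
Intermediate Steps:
((19209 - 1*4162) - 8967)*(-37255 - 2306) = ((19209 - 4162) - 8967)*(-39561) = (15047 - 8967)*(-39561) = 6080*(-39561) = -240530880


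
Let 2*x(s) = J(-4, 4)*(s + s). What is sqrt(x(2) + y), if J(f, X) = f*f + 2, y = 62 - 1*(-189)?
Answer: sqrt(287) ≈ 16.941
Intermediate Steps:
y = 251 (y = 62 + 189 = 251)
J(f, X) = 2 + f**2 (J(f, X) = f**2 + 2 = 2 + f**2)
x(s) = 18*s (x(s) = ((2 + (-4)**2)*(s + s))/2 = ((2 + 16)*(2*s))/2 = (18*(2*s))/2 = (36*s)/2 = 18*s)
sqrt(x(2) + y) = sqrt(18*2 + 251) = sqrt(36 + 251) = sqrt(287)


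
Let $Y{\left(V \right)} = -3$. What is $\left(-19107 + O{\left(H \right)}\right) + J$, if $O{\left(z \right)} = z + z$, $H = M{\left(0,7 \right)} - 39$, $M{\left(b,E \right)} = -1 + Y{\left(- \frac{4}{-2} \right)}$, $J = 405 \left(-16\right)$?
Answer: $-25673$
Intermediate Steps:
$J = -6480$
$M{\left(b,E \right)} = -4$ ($M{\left(b,E \right)} = -1 - 3 = -4$)
$H = -43$ ($H = -4 - 39 = -43$)
$O{\left(z \right)} = 2 z$
$\left(-19107 + O{\left(H \right)}\right) + J = \left(-19107 + 2 \left(-43\right)\right) - 6480 = \left(-19107 - 86\right) - 6480 = -19193 - 6480 = -25673$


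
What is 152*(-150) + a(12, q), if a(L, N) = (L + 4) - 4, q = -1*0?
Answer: -22788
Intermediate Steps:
q = 0
a(L, N) = L (a(L, N) = (4 + L) - 4 = L)
152*(-150) + a(12, q) = 152*(-150) + 12 = -22800 + 12 = -22788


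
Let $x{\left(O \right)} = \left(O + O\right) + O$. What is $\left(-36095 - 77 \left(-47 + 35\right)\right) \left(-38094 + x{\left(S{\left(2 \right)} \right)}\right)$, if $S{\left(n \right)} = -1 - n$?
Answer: $1340120613$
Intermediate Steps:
$x{\left(O \right)} = 3 O$ ($x{\left(O \right)} = 2 O + O = 3 O$)
$\left(-36095 - 77 \left(-47 + 35\right)\right) \left(-38094 + x{\left(S{\left(2 \right)} \right)}\right) = \left(-36095 - 77 \left(-47 + 35\right)\right) \left(-38094 + 3 \left(-1 - 2\right)\right) = \left(-36095 - -924\right) \left(-38094 + 3 \left(-1 - 2\right)\right) = \left(-36095 + 924\right) \left(-38094 + 3 \left(-3\right)\right) = - 35171 \left(-38094 - 9\right) = \left(-35171\right) \left(-38103\right) = 1340120613$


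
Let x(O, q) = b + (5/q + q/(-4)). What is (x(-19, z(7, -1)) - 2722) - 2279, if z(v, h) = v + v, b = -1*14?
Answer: -35127/7 ≈ -5018.1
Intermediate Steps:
b = -14
z(v, h) = 2*v
x(O, q) = -14 + 5/q - q/4 (x(O, q) = -14 + (5/q + q/(-4)) = -14 + (5/q + q*(-¼)) = -14 + (5/q - q/4) = -14 + 5/q - q/4)
(x(-19, z(7, -1)) - 2722) - 2279 = ((-14 + 5/((2*7)) - 7/2) - 2722) - 2279 = ((-14 + 5/14 - ¼*14) - 2722) - 2279 = ((-14 + 5*(1/14) - 7/2) - 2722) - 2279 = ((-14 + 5/14 - 7/2) - 2722) - 2279 = (-120/7 - 2722) - 2279 = -19174/7 - 2279 = -35127/7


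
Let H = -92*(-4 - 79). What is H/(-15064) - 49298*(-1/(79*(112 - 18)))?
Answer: 85740017/13983158 ≈ 6.1317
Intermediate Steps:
H = 7636 (H = -92*(-83) = 7636)
H/(-15064) - 49298*(-1/(79*(112 - 18))) = 7636/(-15064) - 49298*(-1/(79*(112 - 18))) = 7636*(-1/15064) - 49298/(94*(-79)) = -1909/3766 - 49298/(-7426) = -1909/3766 - 49298*(-1/7426) = -1909/3766 + 24649/3713 = 85740017/13983158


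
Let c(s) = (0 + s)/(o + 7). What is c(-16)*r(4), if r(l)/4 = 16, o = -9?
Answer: 512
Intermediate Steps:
r(l) = 64 (r(l) = 4*16 = 64)
c(s) = -s/2 (c(s) = (0 + s)/(-9 + 7) = s/(-2) = s*(-½) = -s/2)
c(-16)*r(4) = -½*(-16)*64 = 8*64 = 512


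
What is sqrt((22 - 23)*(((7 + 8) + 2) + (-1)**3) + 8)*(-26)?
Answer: -52*I*sqrt(2) ≈ -73.539*I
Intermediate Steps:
sqrt((22 - 23)*(((7 + 8) + 2) + (-1)**3) + 8)*(-26) = sqrt(-((15 + 2) - 1) + 8)*(-26) = sqrt(-(17 - 1) + 8)*(-26) = sqrt(-1*16 + 8)*(-26) = sqrt(-16 + 8)*(-26) = sqrt(-8)*(-26) = (2*I*sqrt(2))*(-26) = -52*I*sqrt(2)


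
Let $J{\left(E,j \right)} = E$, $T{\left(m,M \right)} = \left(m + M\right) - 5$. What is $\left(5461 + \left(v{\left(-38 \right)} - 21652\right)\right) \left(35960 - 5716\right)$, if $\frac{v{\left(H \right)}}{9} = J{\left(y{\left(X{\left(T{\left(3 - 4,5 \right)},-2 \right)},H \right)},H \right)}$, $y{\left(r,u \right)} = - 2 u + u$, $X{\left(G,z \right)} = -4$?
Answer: $-479337156$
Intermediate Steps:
$T{\left(m,M \right)} = -5 + M + m$ ($T{\left(m,M \right)} = \left(M + m\right) - 5 = -5 + M + m$)
$y{\left(r,u \right)} = - u$
$v{\left(H \right)} = - 9 H$ ($v{\left(H \right)} = 9 \left(- H\right) = - 9 H$)
$\left(5461 + \left(v{\left(-38 \right)} - 21652\right)\right) \left(35960 - 5716\right) = \left(5461 - 21310\right) \left(35960 - 5716\right) = \left(5461 + \left(342 - 21652\right)\right) 30244 = \left(5461 - 21310\right) 30244 = \left(-15849\right) 30244 = -479337156$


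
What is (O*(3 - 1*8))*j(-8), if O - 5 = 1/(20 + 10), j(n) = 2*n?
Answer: 1208/3 ≈ 402.67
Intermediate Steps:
O = 151/30 (O = 5 + 1/(20 + 10) = 5 + 1/30 = 151/30 ≈ 5.0333)
(O*(3 - 1*8))*j(-8) = (151*(3 - 1*8)/30)*(2*(-8)) = (151*(3 - 8)/30)*(-16) = ((151/30)*(-5))*(-16) = -151/6*(-16) = 1208/3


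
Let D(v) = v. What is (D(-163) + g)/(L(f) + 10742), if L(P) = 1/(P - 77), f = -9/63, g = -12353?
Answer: -6758640/5800673 ≈ -1.1651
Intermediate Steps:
f = -⅐ (f = -9*1/63 = -⅐ ≈ -0.14286)
L(P) = 1/(-77 + P)
(D(-163) + g)/(L(f) + 10742) = (-163 - 12353)/(1/(-77 - ⅐) + 10742) = -12516/(1/(-540/7) + 10742) = -12516/(-7/540 + 10742) = -12516/5800673/540 = -12516*540/5800673 = -6758640/5800673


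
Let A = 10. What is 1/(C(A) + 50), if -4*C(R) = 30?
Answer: 2/85 ≈ 0.023529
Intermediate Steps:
C(R) = -15/2 (C(R) = -1/4*30 = -15/2)
1/(C(A) + 50) = 1/(-15/2 + 50) = 1/(85/2) = 2/85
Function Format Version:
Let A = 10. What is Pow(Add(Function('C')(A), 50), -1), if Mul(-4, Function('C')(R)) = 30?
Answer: Rational(2, 85) ≈ 0.023529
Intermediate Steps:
Function('C')(R) = Rational(-15, 2) (Function('C')(R) = Mul(Rational(-1, 4), 30) = Rational(-15, 2))
Pow(Add(Function('C')(A), 50), -1) = Pow(Add(Rational(-15, 2), 50), -1) = Pow(Rational(85, 2), -1) = Rational(2, 85)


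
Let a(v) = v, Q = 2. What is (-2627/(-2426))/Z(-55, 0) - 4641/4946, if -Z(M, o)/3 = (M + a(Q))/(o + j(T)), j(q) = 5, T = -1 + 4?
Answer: -431306446/476960091 ≈ -0.90428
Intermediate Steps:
T = 3
Z(M, o) = -3*(2 + M)/(5 + o) (Z(M, o) = -3*(M + 2)/(o + 5) = -3*(2 + M)/(5 + o))
(-2627/(-2426))/Z(-55, 0) - 4641/4946 = (-2627/(-2426))/((3*(-2 - 1*(-55))/(5 + 0))) - 4641/4946 = (-2627*(-1/2426))/((3*(-2 + 55)/5)) - 4641*1/4946 = 2627/(2426*((3*(1/5)*53))) - 4641/4946 = 2627/(2426*(159/5)) - 4641/4946 = (2627/2426)*(5/159) - 4641/4946 = 13135/385734 - 4641/4946 = -431306446/476960091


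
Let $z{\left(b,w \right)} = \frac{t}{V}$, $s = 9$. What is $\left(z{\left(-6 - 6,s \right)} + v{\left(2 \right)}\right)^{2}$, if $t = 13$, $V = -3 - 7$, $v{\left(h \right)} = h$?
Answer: $\frac{49}{100} \approx 0.49$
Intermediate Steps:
$V = -10$ ($V = -3 - 7 = -10$)
$z{\left(b,w \right)} = - \frac{13}{10}$ ($z{\left(b,w \right)} = \frac{13}{-10} = 13 \left(- \frac{1}{10}\right) = - \frac{13}{10}$)
$\left(z{\left(-6 - 6,s \right)} + v{\left(2 \right)}\right)^{2} = \left(- \frac{13}{10} + 2\right)^{2} = \left(\frac{7}{10}\right)^{2} = \frac{49}{100}$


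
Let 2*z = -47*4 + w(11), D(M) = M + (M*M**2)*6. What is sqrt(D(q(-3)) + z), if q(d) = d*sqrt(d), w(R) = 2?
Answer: sqrt(-93 + 483*I*sqrt(3)) ≈ 19.349 + 21.619*I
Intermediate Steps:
q(d) = d**(3/2)
D(M) = M + 6*M**3 (D(M) = M + M**3*6 = M + 6*M**3)
z = -93 (z = (-47*4 + 2)/2 = (-188 + 2)/2 = (1/2)*(-186) = -93)
sqrt(D(q(-3)) + z) = sqrt(((-3)**(3/2) + 6*((-3)**(3/2))**3) - 93) = sqrt((-3*I*sqrt(3) + 6*(-3*I*sqrt(3))**3) - 93) = sqrt((-3*I*sqrt(3) + 6*(81*I*sqrt(3))) - 93) = sqrt((-3*I*sqrt(3) + 486*I*sqrt(3)) - 93) = sqrt(483*I*sqrt(3) - 93) = sqrt(-93 + 483*I*sqrt(3))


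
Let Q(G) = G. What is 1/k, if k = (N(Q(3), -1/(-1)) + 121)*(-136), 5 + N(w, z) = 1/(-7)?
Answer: -7/110296 ≈ -6.3466e-5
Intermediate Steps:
N(w, z) = -36/7 (N(w, z) = -5 + 1/(-7) = -5 - ⅐ = -36/7)
k = -110296/7 (k = (-36/7 + 121)*(-136) = (811/7)*(-136) = -110296/7 ≈ -15757.)
1/k = 1/(-110296/7) = -7/110296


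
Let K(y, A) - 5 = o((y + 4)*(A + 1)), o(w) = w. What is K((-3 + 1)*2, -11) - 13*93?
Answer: -1204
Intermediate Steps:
K(y, A) = 5 + (1 + A)*(4 + y) (K(y, A) = 5 + (y + 4)*(A + 1) = 5 + (4 + y)*(1 + A) = 5 + (1 + A)*(4 + y))
K((-3 + 1)*2, -11) - 13*93 = (9 + (-3 + 1)*2 + 4*(-11) - 11*(-3 + 1)*2) - 13*93 = (9 - 2*2 - 44 - (-22)*2) - 1209 = (9 - 4 - 44 - 11*(-4)) - 1209 = (9 - 4 - 44 + 44) - 1209 = 5 - 1209 = -1204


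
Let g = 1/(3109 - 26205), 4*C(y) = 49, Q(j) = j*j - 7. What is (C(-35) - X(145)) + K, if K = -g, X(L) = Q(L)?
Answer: -485148801/23096 ≈ -21006.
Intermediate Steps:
Q(j) = -7 + j**2 (Q(j) = j**2 - 7 = -7 + j**2)
X(L) = -7 + L**2
C(y) = 49/4 (C(y) = (1/4)*49 = 49/4)
g = -1/23096 (g = 1/(-23096) = -1/23096 ≈ -4.3298e-5)
K = 1/23096 (K = -1*(-1/23096) = 1/23096 ≈ 4.3298e-5)
(C(-35) - X(145)) + K = (49/4 - (-7 + 145**2)) + 1/23096 = (49/4 - (-7 + 21025)) + 1/23096 = (49/4 - 1*21018) + 1/23096 = (49/4 - 21018) + 1/23096 = -84023/4 + 1/23096 = -485148801/23096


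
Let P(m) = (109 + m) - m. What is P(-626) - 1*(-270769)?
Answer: 270878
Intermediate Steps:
P(m) = 109
P(-626) - 1*(-270769) = 109 - 1*(-270769) = 109 + 270769 = 270878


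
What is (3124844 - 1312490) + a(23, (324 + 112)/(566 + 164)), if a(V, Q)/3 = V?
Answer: 1812423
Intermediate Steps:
a(V, Q) = 3*V
(3124844 - 1312490) + a(23, (324 + 112)/(566 + 164)) = (3124844 - 1312490) + 3*23 = 1812354 + 69 = 1812423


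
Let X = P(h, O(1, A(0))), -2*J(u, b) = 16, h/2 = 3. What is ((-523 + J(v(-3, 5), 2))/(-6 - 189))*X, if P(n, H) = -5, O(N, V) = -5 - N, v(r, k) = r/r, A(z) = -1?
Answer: -177/13 ≈ -13.615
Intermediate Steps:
h = 6 (h = 2*3 = 6)
v(r, k) = 1
J(u, b) = -8 (J(u, b) = -½*16 = -8)
X = -5
((-523 + J(v(-3, 5), 2))/(-6 - 189))*X = ((-523 - 8)/(-6 - 189))*(-5) = -531/(-195)*(-5) = -531*(-1/195)*(-5) = (177/65)*(-5) = -177/13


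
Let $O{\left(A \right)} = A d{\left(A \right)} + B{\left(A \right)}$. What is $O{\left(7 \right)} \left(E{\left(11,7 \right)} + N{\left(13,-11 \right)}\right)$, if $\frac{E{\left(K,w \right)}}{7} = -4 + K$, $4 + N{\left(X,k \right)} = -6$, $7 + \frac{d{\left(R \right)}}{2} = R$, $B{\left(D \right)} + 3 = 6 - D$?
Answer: $-156$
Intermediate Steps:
$B{\left(D \right)} = 3 - D$ ($B{\left(D \right)} = -3 - \left(-6 + D\right) = 3 - D$)
$d{\left(R \right)} = -14 + 2 R$
$N{\left(X,k \right)} = -10$ ($N{\left(X,k \right)} = -4 - 6 = -10$)
$O{\left(A \right)} = 3 - A + A \left(-14 + 2 A\right)$ ($O{\left(A \right)} = A \left(-14 + 2 A\right) - \left(-3 + A\right) = 3 - A + A \left(-14 + 2 A\right)$)
$E{\left(K,w \right)} = -28 + 7 K$ ($E{\left(K,w \right)} = 7 \left(-4 + K\right) = -28 + 7 K$)
$O{\left(7 \right)} \left(E{\left(11,7 \right)} + N{\left(13,-11 \right)}\right) = \left(3 - 7 + 2 \cdot 7 \left(-7 + 7\right)\right) \left(\left(-28 + 7 \cdot 11\right) - 10\right) = \left(3 - 7 + 2 \cdot 7 \cdot 0\right) \left(\left(-28 + 77\right) - 10\right) = \left(3 - 7 + 0\right) \left(49 - 10\right) = \left(-4\right) 39 = -156$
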